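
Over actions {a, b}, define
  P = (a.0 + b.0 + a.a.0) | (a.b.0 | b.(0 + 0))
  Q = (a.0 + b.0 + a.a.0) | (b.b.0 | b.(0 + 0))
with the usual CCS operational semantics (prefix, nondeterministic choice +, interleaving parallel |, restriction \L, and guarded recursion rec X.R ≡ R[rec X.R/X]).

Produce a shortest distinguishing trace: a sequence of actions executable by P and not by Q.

Reachable graph of P (18 states):
  s0 = (a.0 + b.0 + a.a.0) | (a.b.0 | b.(0 + 0)) → =a=> s1, =a=> s2, =a=> s3, =b=> s2, =b=> s4
  s1 = (a.0 + b.0 + a.a.0) | (b.0 | b.(0 + 0)) → =a=> s5, =a=> s6, =b=> s5, =b=> s7, =b=> s8
  s2 = 0 | (a.b.0 | b.(0 + 0)) → =a=> s5, =b=> s9
  s3 = a.0 | (a.b.0 | b.(0 + 0)) → =a=> s2, =a=> s6, =b=> s10
  s4 = (a.0 + b.0 + a.a.0) | (a.b.0 | (0 + 0)) → =a=> s10, =a=> s8, =a=> s9, =b=> s9
  s5 = 0 | (b.0 | b.(0 + 0)) → =b=> s11, =b=> s12
  s6 = a.0 | (b.0 | b.(0 + 0)) → =a=> s5, =b=> s13, =b=> s14
  s7 = (a.0 + b.0 + a.a.0) | (0 | b.(0 + 0)) → =a=> s11, =a=> s13, =b=> s11, =b=> s15
  s8 = (a.0 + b.0 + a.a.0) | (b.0 | (0 + 0)) → =a=> s12, =a=> s14, =b=> s12, =b=> s15
  s9 = 0 | (a.b.0 | (0 + 0)) → =a=> s12
  s10 = a.0 | (a.b.0 | (0 + 0)) → =a=> s14, =a=> s9
  s11 = 0 | (0 | b.(0 + 0)) → =b=> s16
  s12 = 0 | (b.0 | (0 + 0)) → =b=> s16
  s13 = a.0 | (0 | b.(0 + 0)) → =a=> s11, =b=> s17
  s14 = a.0 | (b.0 | (0 + 0)) → =a=> s12, =b=> s17
  s15 = (a.0 + b.0 + a.a.0) | (0 | (0 + 0)) → =a=> s16, =a=> s17, =b=> s16
  s16 = 0 | (0 | (0 + 0)) → ·
  s17 = a.0 | (0 | (0 + 0)) → =a=> s16
Reachable graph of Q (18 states):
  t0 = (a.0 + b.0 + a.a.0) | (b.b.0 | b.(0 + 0)) → =a=> t1, =a=> t2, =b=> t1, =b=> t3, =b=> t4
  t1 = 0 | (b.b.0 | b.(0 + 0)) → =b=> t5, =b=> t6
  t2 = a.0 | (b.b.0 | b.(0 + 0)) → =a=> t1, =b=> t7, =b=> t8
  t3 = (a.0 + b.0 + a.a.0) | (b.0 | b.(0 + 0)) → =a=> t5, =a=> t7, =b=> t10, =b=> t5, =b=> t9
  t4 = (a.0 + b.0 + a.a.0) | (b.b.0 | (0 + 0)) → =a=> t6, =a=> t8, =b=> t10, =b=> t6
  t5 = 0 | (b.0 | b.(0 + 0)) → =b=> t11, =b=> t12
  t6 = 0 | (b.b.0 | (0 + 0)) → =b=> t12
  t7 = a.0 | (b.0 | b.(0 + 0)) → =a=> t5, =b=> t13, =b=> t14
  t8 = a.0 | (b.b.0 | (0 + 0)) → =a=> t6, =b=> t14
  t9 = (a.0 + b.0 + a.a.0) | (0 | b.(0 + 0)) → =a=> t11, =a=> t13, =b=> t11, =b=> t15
  t10 = (a.0 + b.0 + a.a.0) | (b.0 | (0 + 0)) → =a=> t12, =a=> t14, =b=> t12, =b=> t15
  t11 = 0 | (0 | b.(0 + 0)) → =b=> t16
  t12 = 0 | (b.0 | (0 + 0)) → =b=> t16
  t13 = a.0 | (0 | b.(0 + 0)) → =a=> t11, =b=> t17
  t14 = a.0 | (b.0 | (0 + 0)) → =a=> t12, =b=> t17
  t15 = (a.0 + b.0 + a.a.0) | (0 | (0 + 0)) → =a=> t16, =a=> t17, =b=> t16
  t16 = 0 | (0 | (0 + 0)) → ·
  t17 = a.0 | (0 | (0 + 0)) → =a=> t16
Trace ⟨aaa⟩ through P, begin at {s0}:
  after a @ step 1: {s1, s2, s3}
  after a @ step 2: {s2, s5, s6}
  after a @ step 3: {s5}
  ✓ P
Trace ⟨aaa⟩ through Q, begin at {t0}:
  after a @ step 1: {t1, t2}
  after a @ step 2: {t1}
  after a @ step 3: ∅  — Q cannot continue

aaa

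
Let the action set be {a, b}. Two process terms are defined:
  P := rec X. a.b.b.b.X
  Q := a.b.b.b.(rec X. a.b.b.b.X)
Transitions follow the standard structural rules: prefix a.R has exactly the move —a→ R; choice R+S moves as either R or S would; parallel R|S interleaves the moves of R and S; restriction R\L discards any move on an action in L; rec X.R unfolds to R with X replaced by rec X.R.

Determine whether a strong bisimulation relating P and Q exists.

P ~ Q

Reachable graph of P (4 states):
  s0 = rec X. a.b.b.b.X has moves -a-> s1
  s1 = b.b.b.(rec X. a.b.b.b.X) has moves -b-> s2
  s2 = b.b.(rec X. a.b.b.b.X) has moves -b-> s3
  s3 = b.(rec X. a.b.b.b.X) has moves -b-> s0
Reachable graph of Q (5 states):
  t0 = a.b.b.b.(rec X. a.b.b.b.X) has moves -a-> t1
  t1 = b.b.b.(rec X. a.b.b.b.X) has moves -b-> t2
  t2 = b.b.(rec X. a.b.b.b.X) has moves -b-> t3
  t3 = b.(rec X. a.b.b.b.X) has moves -b-> t4
  t4 = rec X. a.b.b.b.X has moves -a-> t1
Partition-refinement fixed point:
  B0 = {s0, t0, t4}
  B1 = {s1, t1}
  B2 = {s2, t2}
  B3 = {s3, t3}
s0 ∈ B0, t0 ∈ B0 → same block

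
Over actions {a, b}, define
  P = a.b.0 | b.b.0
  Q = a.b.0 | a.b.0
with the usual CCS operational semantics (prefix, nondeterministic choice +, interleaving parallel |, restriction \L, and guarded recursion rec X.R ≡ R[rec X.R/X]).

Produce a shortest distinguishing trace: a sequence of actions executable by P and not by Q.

P's transition system — 9 states:
  m0 = a.b.0 | b.b.0 :: =a=> m1, =b=> m2
  m1 = b.0 | b.b.0 :: =b=> m3, =b=> m4
  m2 = a.b.0 | b.0 :: =a=> m4, =b=> m5
  m3 = 0 | b.b.0 :: =b=> m6
  m4 = b.0 | b.0 :: =b=> m6, =b=> m7
  m5 = a.b.0 | 0 :: =a=> m7
  m6 = 0 | b.0 :: =b=> m8
  m7 = b.0 | 0 :: =b=> m8
  m8 = 0 | 0 :: ·
Q's transition system — 9 states:
  n0 = a.b.0 | a.b.0 :: =a=> n1, =a=> n2
  n1 = a.b.0 | b.0 :: =a=> n3, =b=> n4
  n2 = b.0 | a.b.0 :: =a=> n3, =b=> n5
  n3 = b.0 | b.0 :: =b=> n6, =b=> n7
  n4 = a.b.0 | 0 :: =a=> n7
  n5 = 0 | a.b.0 :: =a=> n6
  n6 = 0 | b.0 :: =b=> n8
  n7 = b.0 | 0 :: =b=> n8
  n8 = 0 | 0 :: ·
Run σ = ⟨b⟩ on P: start {m0}
  after b @ step 1: {m2}
  — P admits the full trace.
Run σ = ⟨b⟩ on Q: start {n0}
  after b @ step 1: ∅  — Q cannot continue

b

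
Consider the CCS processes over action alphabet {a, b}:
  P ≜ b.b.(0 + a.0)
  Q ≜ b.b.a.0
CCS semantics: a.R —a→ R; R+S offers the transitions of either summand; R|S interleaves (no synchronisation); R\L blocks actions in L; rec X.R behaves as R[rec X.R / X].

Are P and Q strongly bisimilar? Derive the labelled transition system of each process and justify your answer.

P's transition system — 4 states:
  s0 = b.b.(0 + a.0) ⊢ ··b··> s1
  s1 = b.(0 + a.0) ⊢ ··b··> s2
  s2 = 0 + a.0 ⊢ ··a··> s3
  s3 = 0 ⊢ (no moves)
Q's transition system — 4 states:
  t0 = b.b.a.0 ⊢ ··b··> t1
  t1 = b.a.0 ⊢ ··b··> t2
  t2 = a.0 ⊢ ··a··> t3
  t3 = 0 ⊢ (no moves)
Bisimilarity quotient blocks:
  B0 = {s0, t0}
  B1 = {s1, t1}
  B2 = {s2, t2}
  B3 = {s3, t3}
s0 ∈ B0, t0 ∈ B0 → same block

P ~ Q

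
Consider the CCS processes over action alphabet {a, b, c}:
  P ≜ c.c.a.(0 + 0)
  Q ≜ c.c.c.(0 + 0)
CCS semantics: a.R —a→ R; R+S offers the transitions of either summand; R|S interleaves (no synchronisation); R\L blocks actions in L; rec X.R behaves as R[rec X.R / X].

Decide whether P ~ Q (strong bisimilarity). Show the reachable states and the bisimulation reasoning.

NO

P's transition system — 4 states:
  u0 = c.c.a.(0 + 0) has moves —c→ u1
  u1 = c.a.(0 + 0) has moves —c→ u2
  u2 = a.(0 + 0) has moves —a→ u3
  u3 = 0 + 0 has moves ·
Q's transition system — 4 states:
  v0 = c.c.c.(0 + 0) has moves —c→ v1
  v1 = c.c.(0 + 0) has moves —c→ v2
  v2 = c.(0 + 0) has moves —c→ v3
  v3 = 0 + 0 has moves ·
Coarsest stable partition (strong bisimilarity classes):
  B0 = {u0}
  B1 = {u1}
  B2 = {u2}
  B3 = {u3, v3}
  B4 = {v0}
  B5 = {v1}
  B6 = {v2}
u0 ∈ B0, v0 ∈ B4 → different blocks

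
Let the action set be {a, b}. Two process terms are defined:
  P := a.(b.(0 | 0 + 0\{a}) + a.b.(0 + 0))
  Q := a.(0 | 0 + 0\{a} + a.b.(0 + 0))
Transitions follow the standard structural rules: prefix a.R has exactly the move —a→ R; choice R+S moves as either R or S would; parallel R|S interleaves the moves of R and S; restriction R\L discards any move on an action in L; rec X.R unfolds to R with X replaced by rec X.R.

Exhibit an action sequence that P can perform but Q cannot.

Reachable graph of P (5 states):
  p0 = a.(b.(0 | 0 + 0\{a}) + a.b.(0 + 0)) has moves =a=> p1
  p1 = b.(0 | 0 + 0\{a}) + a.b.(0 + 0) has moves =a=> p2, =b=> p3
  p2 = b.(0 + 0) has moves =b=> p4
  p3 = 0 | 0 + 0\{a} has moves (no moves)
  p4 = 0 + 0 has moves (no moves)
Reachable graph of Q (4 states):
  q0 = a.(0 | 0 + 0\{a} + a.b.(0 + 0)) has moves =a=> q1
  q1 = 0 | 0 + 0\{a} + a.b.(0 + 0) has moves =a=> q2
  q2 = b.(0 + 0) has moves =b=> q3
  q3 = 0 + 0 has moves (no moves)
Run σ = ⟨ab⟩ on P: start {p0}
  after a @ step 1: {p1}
  after b @ step 2: {p3}
  P completes σ.
Run σ = ⟨ab⟩ on Q: start {q0}
  after a @ step 1: {q1}
  after b @ step 2: ∅  — Q cannot continue

ab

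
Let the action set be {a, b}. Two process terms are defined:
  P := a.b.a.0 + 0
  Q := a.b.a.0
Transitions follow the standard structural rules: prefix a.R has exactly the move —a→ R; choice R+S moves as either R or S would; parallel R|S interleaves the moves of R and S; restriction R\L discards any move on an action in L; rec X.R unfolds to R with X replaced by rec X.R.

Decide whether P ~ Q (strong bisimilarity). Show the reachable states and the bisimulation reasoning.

P ~ Q

LTS(P): 4 reachable states
  p0 = a.b.a.0 + 0 ⊢ =a=> p1
  p1 = b.a.0 ⊢ =b=> p2
  p2 = a.0 ⊢ =a=> p3
  p3 = 0 ⊢ stopped
LTS(Q): 4 reachable states
  q0 = a.b.a.0 ⊢ =a=> q1
  q1 = b.a.0 ⊢ =b=> q2
  q2 = a.0 ⊢ =a=> q3
  q3 = 0 ⊢ stopped
Coarsest stable partition (strong bisimilarity classes):
  B0 = {p0, q0}
  B1 = {p1, q1}
  B2 = {p2, q2}
  B3 = {p3, q3}
p0 ∈ B0, q0 ∈ B0 → same block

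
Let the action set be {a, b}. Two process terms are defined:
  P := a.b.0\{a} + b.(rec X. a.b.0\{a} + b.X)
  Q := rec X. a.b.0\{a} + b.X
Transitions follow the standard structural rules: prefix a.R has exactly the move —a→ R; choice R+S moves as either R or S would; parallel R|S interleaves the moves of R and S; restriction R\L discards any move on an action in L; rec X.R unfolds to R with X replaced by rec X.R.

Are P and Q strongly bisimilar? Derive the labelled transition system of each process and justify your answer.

Reachable graph of P (4 states):
  s0 = a.b.0\{a} + b.(rec X. a.b.0\{a} + b.X) | —a→ s1, —b→ s2
  s1 = b.0\{a} | —b→ s3
  s2 = rec X. a.b.0\{a} + b.X | —a→ s1, —b→ s2
  s3 = 0\{a} | deadlocked
Reachable graph of Q (3 states):
  t0 = rec X. a.b.0\{a} + b.X | —a→ t1, —b→ t0
  t1 = b.0\{a} | —b→ t2
  t2 = 0\{a} | deadlocked
Coarsest stable partition (strong bisimilarity classes):
  B0 = {s0, s2, t0}
  B1 = {s1, t1}
  B2 = {s3, t2}
s0 ∈ B0, t0 ∈ B0 → same block

YES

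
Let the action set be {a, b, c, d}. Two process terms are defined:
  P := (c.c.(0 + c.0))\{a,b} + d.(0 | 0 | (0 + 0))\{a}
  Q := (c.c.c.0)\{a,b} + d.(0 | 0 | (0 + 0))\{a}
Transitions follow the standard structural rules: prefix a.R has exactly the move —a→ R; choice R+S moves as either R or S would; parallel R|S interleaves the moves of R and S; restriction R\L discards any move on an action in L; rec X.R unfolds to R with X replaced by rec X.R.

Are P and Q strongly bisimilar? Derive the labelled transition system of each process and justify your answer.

YES

LTS(P): 5 reachable states
  p0 = (c.c.(0 + c.0))\{a,b} + d.(0 | 0 | (0 + 0))\{a} | --c--▸ p1, --d--▸ p2
  p1 = (c.(0 + c.0))\{a,b} | --c--▸ p3
  p2 = (0 | 0 | (0 + 0))\{a} | (no moves)
  p3 = (0 + c.0)\{a,b} | --c--▸ p4
  p4 = 0\{a,b} | (no moves)
LTS(Q): 5 reachable states
  q0 = (c.c.c.0)\{a,b} + d.(0 | 0 | (0 + 0))\{a} | --c--▸ q1, --d--▸ q2
  q1 = (c.c.0)\{a,b} | --c--▸ q3
  q2 = (0 | 0 | (0 + 0))\{a} | (no moves)
  q3 = (c.0)\{a,b} | --c--▸ q4
  q4 = 0\{a,b} | (no moves)
Partition-refinement fixed point:
  B0 = {p0, q0}
  B1 = {p2, p4, q2, q4}
  B2 = {p1, q1}
  B3 = {p3, q3}
p0 ∈ B0, q0 ∈ B0 → same block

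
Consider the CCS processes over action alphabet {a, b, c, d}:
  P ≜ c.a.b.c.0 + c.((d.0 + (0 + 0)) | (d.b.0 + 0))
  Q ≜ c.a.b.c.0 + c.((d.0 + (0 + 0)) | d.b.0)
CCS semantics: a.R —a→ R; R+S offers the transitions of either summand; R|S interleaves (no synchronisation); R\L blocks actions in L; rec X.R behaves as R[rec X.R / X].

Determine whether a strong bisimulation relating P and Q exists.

bisimilar

P's transition system — 11 states:
  s0 = c.a.b.c.0 + c.((d.0 + (0 + 0)) | (d.b.0 + 0)) has moves -c-> s1, -c-> s2
  s1 = (d.0 + (0 + 0)) | (d.b.0 + 0) has moves -d-> s3, -d-> s4
  s2 = a.b.c.0 has moves -a-> s5
  s3 = (d.0 + (0 + 0)) | b.0 has moves -b-> s6, -d-> s7
  s4 = 0 | (d.b.0 + 0) has moves -d-> s7
  s5 = b.c.0 has moves -b-> s8
  s6 = (d.0 + (0 + 0)) | 0 has moves -d-> s9
  s7 = 0 | b.0 has moves -b-> s9
  s8 = c.0 has moves -c-> s10
  s9 = 0 | 0 has moves deadlocked
  s10 = 0 has moves deadlocked
Q's transition system — 11 states:
  t0 = c.a.b.c.0 + c.((d.0 + (0 + 0)) | d.b.0) has moves -c-> t1, -c-> t2
  t1 = (d.0 + (0 + 0)) | d.b.0 has moves -d-> t3, -d-> t4
  t2 = a.b.c.0 has moves -a-> t5
  t3 = (d.0 + (0 + 0)) | b.0 has moves -b-> t6, -d-> t7
  t4 = 0 | d.b.0 has moves -d-> t7
  t5 = b.c.0 has moves -b-> t8
  t6 = (d.0 + (0 + 0)) | 0 has moves -d-> t9
  t7 = 0 | b.0 has moves -b-> t9
  t8 = c.0 has moves -c-> t10
  t9 = 0 | 0 has moves deadlocked
  t10 = 0 has moves deadlocked
Partition-refinement fixed point:
  B0 = {s0, t0}
  B1 = {s2, t2}
  B2 = {s5, t5}
  B3 = {s8, t8}
  B4 = {s10, s9, t10, t9}
  B5 = {s1, t1}
  B6 = {s4, t4}
  B7 = {s7, t7}
  B8 = {s3, t3}
  B9 = {s6, t6}
s0 ∈ B0, t0 ∈ B0 → same block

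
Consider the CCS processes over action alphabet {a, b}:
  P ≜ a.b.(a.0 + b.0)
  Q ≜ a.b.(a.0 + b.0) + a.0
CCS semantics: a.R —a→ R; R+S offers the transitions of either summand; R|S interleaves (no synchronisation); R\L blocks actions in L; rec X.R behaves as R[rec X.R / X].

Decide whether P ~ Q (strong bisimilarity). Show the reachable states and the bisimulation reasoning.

NO

P's transition system — 4 states:
  p0 = a.b.(a.0 + b.0) → —a→ p1
  p1 = b.(a.0 + b.0) → —b→ p2
  p2 = a.0 + b.0 → —a→ p3, —b→ p3
  p3 = 0 → ∅
Q's transition system — 4 states:
  q0 = a.b.(a.0 + b.0) + a.0 → —a→ q1, —a→ q2
  q1 = 0 → ∅
  q2 = b.(a.0 + b.0) → —b→ q3
  q3 = a.0 + b.0 → —a→ q1, —b→ q1
Partition-refinement fixed point:
  B0 = {p0}
  B1 = {p1, q2}
  B2 = {p2, q3}
  B3 = {p3, q1}
  B4 = {q0}
p0 ∈ B0, q0 ∈ B4 → different blocks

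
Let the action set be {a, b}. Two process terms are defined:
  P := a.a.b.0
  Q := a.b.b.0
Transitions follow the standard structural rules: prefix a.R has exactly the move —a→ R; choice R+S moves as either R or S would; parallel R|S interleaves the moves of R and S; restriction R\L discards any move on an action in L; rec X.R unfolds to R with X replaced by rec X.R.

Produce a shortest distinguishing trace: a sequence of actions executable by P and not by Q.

LTS(P): 4 reachable states
  m0 = a.a.b.0 ⊢ =a=> m1
  m1 = a.b.0 ⊢ =a=> m2
  m2 = b.0 ⊢ =b=> m3
  m3 = 0 ⊢ deadlocked
LTS(Q): 4 reachable states
  n0 = a.b.b.0 ⊢ =a=> n1
  n1 = b.b.0 ⊢ =b=> n2
  n2 = b.0 ⊢ =b=> n3
  n3 = 0 ⊢ deadlocked
Run σ = ⟨aa⟩ on P: start {m0}
  step 1 (a): {m1}
  step 2 (a): {m2}
  — P admits the full trace.
Run σ = ⟨aa⟩ on Q: start {n0}
  step 1 (a): {n1}
  step 2 (a): no successor for Q

aa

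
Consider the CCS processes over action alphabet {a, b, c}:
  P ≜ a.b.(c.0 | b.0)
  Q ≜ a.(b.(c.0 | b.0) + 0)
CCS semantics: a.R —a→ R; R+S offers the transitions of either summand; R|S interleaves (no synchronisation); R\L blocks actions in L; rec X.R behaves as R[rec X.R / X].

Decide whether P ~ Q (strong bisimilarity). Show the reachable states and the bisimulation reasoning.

bisimilar

P's transition system — 6 states:
  s0 = a.b.(c.0 | b.0) ⊢ --a--▸ s1
  s1 = b.(c.0 | b.0) ⊢ --b--▸ s2
  s2 = c.0 | b.0 ⊢ --b--▸ s3, --c--▸ s4
  s3 = c.0 | 0 ⊢ --c--▸ s5
  s4 = 0 | b.0 ⊢ --b--▸ s5
  s5 = 0 | 0 ⊢ ∅
Q's transition system — 6 states:
  t0 = a.(b.(c.0 | b.0) + 0) ⊢ --a--▸ t1
  t1 = b.(c.0 | b.0) + 0 ⊢ --b--▸ t2
  t2 = c.0 | b.0 ⊢ --b--▸ t3, --c--▸ t4
  t3 = c.0 | 0 ⊢ --c--▸ t5
  t4 = 0 | b.0 ⊢ --b--▸ t5
  t5 = 0 | 0 ⊢ ∅
Coarsest stable partition (strong bisimilarity classes):
  B0 = {s0, t0}
  B1 = {s1, t1}
  B2 = {s2, t2}
  B3 = {s4, t4}
  B4 = {s5, t5}
  B5 = {s3, t3}
s0 ∈ B0, t0 ∈ B0 → same block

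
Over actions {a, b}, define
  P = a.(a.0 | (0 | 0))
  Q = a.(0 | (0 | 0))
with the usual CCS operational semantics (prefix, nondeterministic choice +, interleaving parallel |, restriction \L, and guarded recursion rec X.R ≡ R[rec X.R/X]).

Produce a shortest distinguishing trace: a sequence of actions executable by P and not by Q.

LTS(P): 3 reachable states
  s0 = a.(a.0 | (0 | 0)) has moves ··a··> s1
  s1 = a.0 | (0 | 0) has moves ··a··> s2
  s2 = 0 | (0 | 0) has moves (no moves)
LTS(Q): 2 reachable states
  t0 = a.(0 | (0 | 0)) has moves ··a··> t1
  t1 = 0 | (0 | 0) has moves (no moves)
Run σ = ⟨aa⟩ on P: start {s0}
  [1] a ⇒ {s1}
  [2] a ⇒ {s2}
  — P admits the full trace.
Run σ = ⟨aa⟩ on Q: start {t0}
  [1] a ⇒ {t1}
  [2] a ⇒ no successor for Q

aa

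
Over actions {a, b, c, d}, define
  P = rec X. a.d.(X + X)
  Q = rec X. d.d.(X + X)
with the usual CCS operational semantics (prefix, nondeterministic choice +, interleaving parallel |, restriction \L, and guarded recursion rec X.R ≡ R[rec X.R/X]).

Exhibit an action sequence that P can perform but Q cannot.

Reachable graph of P (3 states):
  p0 = rec X. a.d.(X + X) ⊢ —a→ p1
  p1 = d.((rec X. a.d.(X + X)) + (rec X. a.d.(X + X))) ⊢ —d→ p2
  p2 = (rec X. a.d.(X + X)) + (rec X. a.d.(X + X)) ⊢ —a→ p1
Reachable graph of Q (3 states):
  q0 = rec X. d.d.(X + X) ⊢ —d→ q1
  q1 = d.((rec X. d.d.(X + X)) + (rec X. d.d.(X + X))) ⊢ —d→ q2
  q2 = (rec X. d.d.(X + X)) + (rec X. d.d.(X + X)) ⊢ —d→ q1
Run σ = ⟨a⟩ on P: start {p0}
  after a @ step 1: {p1}
  ✓ P
Run σ = ⟨a⟩ on Q: start {q0}
  after a @ step 1: ∅ (Q stuck)

a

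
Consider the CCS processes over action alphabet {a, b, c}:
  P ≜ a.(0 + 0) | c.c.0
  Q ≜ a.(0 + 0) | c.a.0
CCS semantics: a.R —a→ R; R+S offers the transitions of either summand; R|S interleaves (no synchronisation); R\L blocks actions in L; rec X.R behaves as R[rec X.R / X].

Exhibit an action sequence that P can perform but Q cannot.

cc

Reachable graph of P (6 states):
  p0 = a.(0 + 0) | c.c.0 ⊢ --a--▸ p1, --c--▸ p2
  p1 = (0 + 0) | c.c.0 ⊢ --c--▸ p3
  p2 = a.(0 + 0) | c.0 ⊢ --a--▸ p3, --c--▸ p4
  p3 = (0 + 0) | c.0 ⊢ --c--▸ p5
  p4 = a.(0 + 0) | 0 ⊢ --a--▸ p5
  p5 = (0 + 0) | 0 ⊢ stopped
Reachable graph of Q (6 states):
  q0 = a.(0 + 0) | c.a.0 ⊢ --a--▸ q1, --c--▸ q2
  q1 = (0 + 0) | c.a.0 ⊢ --c--▸ q3
  q2 = a.(0 + 0) | a.0 ⊢ --a--▸ q3, --a--▸ q4
  q3 = (0 + 0) | a.0 ⊢ --a--▸ q5
  q4 = a.(0 + 0) | 0 ⊢ --a--▸ q5
  q5 = (0 + 0) | 0 ⊢ stopped
Run σ = ⟨cc⟩ on P: start {p0}
  after c @ step 1: {p2}
  after c @ step 2: {p4}
  P completes σ.
Run σ = ⟨cc⟩ on Q: start {q0}
  after c @ step 1: {q2}
  after c @ step 2: no successor for Q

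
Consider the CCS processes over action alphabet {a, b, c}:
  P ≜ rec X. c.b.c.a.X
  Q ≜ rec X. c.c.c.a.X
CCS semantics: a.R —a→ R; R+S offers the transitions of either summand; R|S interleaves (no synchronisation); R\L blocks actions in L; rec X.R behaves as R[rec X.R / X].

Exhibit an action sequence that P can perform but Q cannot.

LTS(P): 4 reachable states
  u0 = rec X. c.b.c.a.X has moves —c→ u1
  u1 = b.c.a.(rec X. c.b.c.a.X) has moves —b→ u2
  u2 = c.a.(rec X. c.b.c.a.X) has moves —c→ u3
  u3 = a.(rec X. c.b.c.a.X) has moves —a→ u0
LTS(Q): 4 reachable states
  v0 = rec X. c.c.c.a.X has moves —c→ v1
  v1 = c.c.a.(rec X. c.c.c.a.X) has moves —c→ v2
  v2 = c.a.(rec X. c.c.c.a.X) has moves —c→ v3
  v3 = a.(rec X. c.c.c.a.X) has moves —a→ v0
Trace ⟨cb⟩ through P, begin at {u0}:
  step 1 (c): {u1}
  step 2 (b): {u2}
  P completes σ.
Trace ⟨cb⟩ through Q, begin at {v0}:
  step 1 (c): {v1}
  step 2 (b): no successor for Q

cb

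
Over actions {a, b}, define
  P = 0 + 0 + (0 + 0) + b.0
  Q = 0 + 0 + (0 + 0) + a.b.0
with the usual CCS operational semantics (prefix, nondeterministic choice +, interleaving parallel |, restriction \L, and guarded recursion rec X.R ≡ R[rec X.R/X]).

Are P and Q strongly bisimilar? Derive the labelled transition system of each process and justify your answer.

not bisimilar

LTS(P): 2 reachable states
  p0 = 0 + 0 + (0 + 0) + b.0 → --b--▸ p1
  p1 = 0 → ∅
LTS(Q): 3 reachable states
  q0 = 0 + 0 + (0 + 0) + a.b.0 → --a--▸ q1
  q1 = b.0 → --b--▸ q2
  q2 = 0 → ∅
Coarsest stable partition (strong bisimilarity classes):
  B0 = {p0, q1}
  B1 = {p1, q2}
  B2 = {q0}
p0 ∈ B0, q0 ∈ B2 → different blocks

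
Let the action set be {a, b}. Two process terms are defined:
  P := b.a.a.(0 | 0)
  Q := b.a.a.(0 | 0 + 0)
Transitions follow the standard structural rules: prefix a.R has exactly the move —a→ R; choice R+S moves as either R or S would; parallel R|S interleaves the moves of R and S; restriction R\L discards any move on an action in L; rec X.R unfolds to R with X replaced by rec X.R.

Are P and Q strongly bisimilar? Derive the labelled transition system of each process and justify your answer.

bisimilar

P's transition system — 4 states:
  u0 = b.a.a.(0 | 0) | —b→ u1
  u1 = a.a.(0 | 0) | —a→ u2
  u2 = a.(0 | 0) | —a→ u3
  u3 = 0 | 0 | ∅
Q's transition system — 4 states:
  v0 = b.a.a.(0 | 0 + 0) | —b→ v1
  v1 = a.a.(0 | 0 + 0) | —a→ v2
  v2 = a.(0 | 0 + 0) | —a→ v3
  v3 = 0 | 0 + 0 | ∅
Bisimilarity quotient blocks:
  B0 = {u0, v0}
  B1 = {u1, v1}
  B2 = {u2, v2}
  B3 = {u3, v3}
u0 ∈ B0, v0 ∈ B0 → same block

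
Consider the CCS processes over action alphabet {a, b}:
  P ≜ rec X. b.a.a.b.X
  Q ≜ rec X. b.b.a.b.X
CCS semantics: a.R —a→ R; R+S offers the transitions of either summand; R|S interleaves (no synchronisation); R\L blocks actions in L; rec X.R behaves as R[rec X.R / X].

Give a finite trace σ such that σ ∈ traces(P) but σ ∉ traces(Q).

ba

Reachable graph of P (4 states):
  u0 = rec X. b.a.a.b.X has moves —b→ u1
  u1 = a.a.b.(rec X. b.a.a.b.X) has moves —a→ u2
  u2 = a.b.(rec X. b.a.a.b.X) has moves —a→ u3
  u3 = b.(rec X. b.a.a.b.X) has moves —b→ u0
Reachable graph of Q (4 states):
  v0 = rec X. b.b.a.b.X has moves —b→ v1
  v1 = b.a.b.(rec X. b.b.a.b.X) has moves —b→ v2
  v2 = a.b.(rec X. b.b.a.b.X) has moves —a→ v3
  v3 = b.(rec X. b.b.a.b.X) has moves —b→ v0
Executing ba from P (initial set {u0}):
  [1] b ⇒ {u1}
  [2] a ⇒ {u2}
  P completes σ.
Executing ba from Q (initial set {v0}):
  [1] b ⇒ {v1}
  [2] a ⇒ no successor for Q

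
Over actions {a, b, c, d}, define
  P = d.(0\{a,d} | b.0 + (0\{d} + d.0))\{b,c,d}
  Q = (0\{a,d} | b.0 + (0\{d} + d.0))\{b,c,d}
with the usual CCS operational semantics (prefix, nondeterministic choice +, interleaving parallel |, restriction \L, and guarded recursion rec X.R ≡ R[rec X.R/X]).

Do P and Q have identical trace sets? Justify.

trace-distinct — witness ⟨d⟩

P's transition system — 2 states:
  s0 = d.(0\{a,d} | b.0 + (0\{d} + d.0))\{b,c,d} :: =d=> s1
  s1 = (0\{a,d} | b.0 + (0\{d} + d.0))\{b,c,d} :: ∅
Q's transition system — 1 states:
  t0 = (0\{a,d} | b.0 + (0\{d} + d.0))\{b,c,d} :: ∅
Trace ⟨d⟩ through P, begin at {s0}:
  step 1 (d): {s1}
  P completes σ.
Trace ⟨d⟩ through Q, begin at {t0}:
  step 1 (d): ∅ (Q stuck)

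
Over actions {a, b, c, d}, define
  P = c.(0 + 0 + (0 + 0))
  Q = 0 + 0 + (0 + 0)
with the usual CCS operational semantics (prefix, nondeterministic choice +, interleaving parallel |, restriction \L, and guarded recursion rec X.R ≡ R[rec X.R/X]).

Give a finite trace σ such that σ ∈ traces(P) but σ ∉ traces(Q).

Reachable graph of P (2 states):
  s0 = c.(0 + 0 + (0 + 0)) | =c=> s1
  s1 = 0 + 0 + (0 + 0) | deadlocked
Reachable graph of Q (1 states):
  t0 = 0 + 0 + (0 + 0) | deadlocked
Executing c from P (initial set {s0}):
  after c @ step 1: {s1}
  — P admits the full trace.
Executing c from Q (initial set {t0}):
  after c @ step 1: no successor for Q

c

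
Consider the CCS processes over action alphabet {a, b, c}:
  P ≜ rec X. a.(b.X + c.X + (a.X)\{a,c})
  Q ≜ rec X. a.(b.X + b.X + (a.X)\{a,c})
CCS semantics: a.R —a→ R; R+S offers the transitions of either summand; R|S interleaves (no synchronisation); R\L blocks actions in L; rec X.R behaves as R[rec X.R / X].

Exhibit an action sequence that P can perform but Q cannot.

ac

P's transition system — 2 states:
  m0 = rec X. a.(b.X + c.X + (a.X)\{a,c}) has moves -a-> m1
  m1 = b.(rec X. a.(b.X + c.X + (a.X)\{a,c})) + c.(rec X. a.(b.X + c.X + (a.X)\{a,c})) + (a.(rec X. a.(b.X + c.X + (a.X)\{a,c})))\{a,c} has moves -b-> m0, -c-> m0
Q's transition system — 2 states:
  n0 = rec X. a.(b.X + b.X + (a.X)\{a,c}) has moves -a-> n1
  n1 = b.(rec X. a.(b.X + b.X + (a.X)\{a,c})) + b.(rec X. a.(b.X + b.X + (a.X)\{a,c})) + (a.(rec X. a.(b.X + b.X + (a.X)\{a,c})))\{a,c} has moves -b-> n0
Trace ⟨ac⟩ through P, begin at {m0}:
  step 1 (a): {m1}
  step 2 (c): {m0}
  — P admits the full trace.
Trace ⟨ac⟩ through Q, begin at {n0}:
  step 1 (a): {n1}
  step 2 (c): no successor for Q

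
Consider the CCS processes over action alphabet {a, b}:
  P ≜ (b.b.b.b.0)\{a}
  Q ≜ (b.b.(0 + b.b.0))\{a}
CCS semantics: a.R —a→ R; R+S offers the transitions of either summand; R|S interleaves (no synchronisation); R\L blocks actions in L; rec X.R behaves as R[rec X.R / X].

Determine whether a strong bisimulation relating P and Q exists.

P's transition system — 5 states:
  s0 = (b.b.b.b.0)\{a} has moves -b-> s1
  s1 = (b.b.b.0)\{a} has moves -b-> s2
  s2 = (b.b.0)\{a} has moves -b-> s3
  s3 = (b.0)\{a} has moves -b-> s4
  s4 = 0\{a} has moves deadlocked
Q's transition system — 5 states:
  t0 = (b.b.(0 + b.b.0))\{a} has moves -b-> t1
  t1 = (b.(0 + b.b.0))\{a} has moves -b-> t2
  t2 = (0 + b.b.0)\{a} has moves -b-> t3
  t3 = (b.0)\{a} has moves -b-> t4
  t4 = 0\{a} has moves deadlocked
Coarsest stable partition (strong bisimilarity classes):
  B0 = {s0, t0}
  B1 = {s1, t1}
  B2 = {s2, t2}
  B3 = {s3, t3}
  B4 = {s4, t4}
s0 ∈ B0, t0 ∈ B0 → same block

bisimilar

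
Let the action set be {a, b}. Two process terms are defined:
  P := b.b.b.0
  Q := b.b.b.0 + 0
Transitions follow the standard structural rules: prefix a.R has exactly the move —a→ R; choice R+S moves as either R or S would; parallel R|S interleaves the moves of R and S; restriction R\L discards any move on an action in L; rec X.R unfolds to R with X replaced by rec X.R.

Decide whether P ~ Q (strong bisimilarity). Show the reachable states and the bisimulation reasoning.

LTS(P): 4 reachable states
  u0 = b.b.b.0 :: =b=> u1
  u1 = b.b.0 :: =b=> u2
  u2 = b.0 :: =b=> u3
  u3 = 0 :: (no moves)
LTS(Q): 4 reachable states
  v0 = b.b.b.0 + 0 :: =b=> v1
  v1 = b.b.0 :: =b=> v2
  v2 = b.0 :: =b=> v3
  v3 = 0 :: (no moves)
Coarsest stable partition (strong bisimilarity classes):
  B0 = {u0, v0}
  B1 = {u1, v1}
  B2 = {u2, v2}
  B3 = {u3, v3}
u0 ∈ B0, v0 ∈ B0 → same block

bisimilar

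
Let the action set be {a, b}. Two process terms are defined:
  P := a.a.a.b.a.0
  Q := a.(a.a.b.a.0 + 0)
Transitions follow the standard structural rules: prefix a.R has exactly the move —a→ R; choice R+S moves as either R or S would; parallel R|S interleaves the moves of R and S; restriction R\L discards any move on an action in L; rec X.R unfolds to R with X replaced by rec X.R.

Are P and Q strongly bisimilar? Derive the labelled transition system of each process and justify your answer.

YES

LTS(P): 6 reachable states
  m0 = a.a.a.b.a.0 has moves ··a··> m1
  m1 = a.a.b.a.0 has moves ··a··> m2
  m2 = a.b.a.0 has moves ··a··> m3
  m3 = b.a.0 has moves ··b··> m4
  m4 = a.0 has moves ··a··> m5
  m5 = 0 has moves (no moves)
LTS(Q): 6 reachable states
  n0 = a.(a.a.b.a.0 + 0) has moves ··a··> n1
  n1 = a.a.b.a.0 + 0 has moves ··a··> n2
  n2 = a.b.a.0 has moves ··a··> n3
  n3 = b.a.0 has moves ··b··> n4
  n4 = a.0 has moves ··a··> n5
  n5 = 0 has moves (no moves)
Partition-refinement fixed point:
  B0 = {m0, n0}
  B1 = {m1, n1}
  B2 = {m2, n2}
  B3 = {m3, n3}
  B4 = {m4, n4}
  B5 = {m5, n5}
m0 ∈ B0, n0 ∈ B0 → same block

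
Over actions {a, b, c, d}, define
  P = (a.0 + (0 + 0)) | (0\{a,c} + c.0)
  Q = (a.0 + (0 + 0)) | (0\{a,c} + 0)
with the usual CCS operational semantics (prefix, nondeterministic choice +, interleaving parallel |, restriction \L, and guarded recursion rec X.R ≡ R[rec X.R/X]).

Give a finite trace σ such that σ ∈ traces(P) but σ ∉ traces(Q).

c

Reachable graph of P (4 states):
  p0 = (a.0 + (0 + 0)) | (0\{a,c} + c.0) :: =a=> p1, =c=> p2
  p1 = 0 | (0\{a,c} + c.0) :: =c=> p3
  p2 = (a.0 + (0 + 0)) | 0 :: =a=> p3
  p3 = 0 | 0 :: ∅
Reachable graph of Q (2 states):
  q0 = (a.0 + (0 + 0)) | (0\{a,c} + 0) :: =a=> q1
  q1 = 0 | (0\{a,c} + 0) :: ∅
Run σ = ⟨c⟩ on P: start {p0}
  after c @ step 1: {p2}
  ✓ P
Run σ = ⟨c⟩ on Q: start {q0}
  after c @ step 1: ∅  — Q cannot continue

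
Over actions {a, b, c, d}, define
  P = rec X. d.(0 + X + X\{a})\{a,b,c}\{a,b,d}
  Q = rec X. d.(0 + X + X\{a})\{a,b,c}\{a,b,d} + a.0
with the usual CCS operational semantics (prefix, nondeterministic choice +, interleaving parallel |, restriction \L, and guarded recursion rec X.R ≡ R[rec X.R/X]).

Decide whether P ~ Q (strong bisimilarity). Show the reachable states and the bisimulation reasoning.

not bisimilar

LTS(P): 2 reachable states
  u0 = rec X. d.(0 + X + X\{a})\{a,b,c}\{a,b,d} ⊢ --d--▸ u1
  u1 = (0 + (rec X. d.(0 + X + X\{a})\{a,b,c}\{a,b,d}) + (rec X. d.(0 + X + X\{a})\{a,b,c}\{a,b,d})\{a})\{a,b,c}\{a,b,d} ⊢ ·
LTS(Q): 3 reachable states
  v0 = rec X. d.(0 + X + X\{a})\{a,b,c}\{a,b,d} + a.0 ⊢ --a--▸ v1, --d--▸ v2
  v1 = 0 ⊢ ·
  v2 = (0 + (rec X. d.(0 + X + X\{a})\{a,b,c}\{a,b,d} + a.0) + (rec X. d.(0 + X + X\{a})\{a,b,c}\{a,b,d} + a.0)\{a})\{a,b,c}\{a,b,d} ⊢ ·
Partition-refinement fixed point:
  B0 = {u0}
  B1 = {u1, v1, v2}
  B2 = {v0}
u0 ∈ B0, v0 ∈ B2 → different blocks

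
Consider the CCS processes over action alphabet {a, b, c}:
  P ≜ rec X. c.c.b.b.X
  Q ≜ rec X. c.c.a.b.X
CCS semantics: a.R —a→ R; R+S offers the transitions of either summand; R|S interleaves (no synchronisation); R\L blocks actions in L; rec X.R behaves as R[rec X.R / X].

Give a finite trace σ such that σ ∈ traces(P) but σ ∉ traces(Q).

Reachable graph of P (4 states):
  s0 = rec X. c.c.b.b.X ⊢ —c→ s1
  s1 = c.b.b.(rec X. c.c.b.b.X) ⊢ —c→ s2
  s2 = b.b.(rec X. c.c.b.b.X) ⊢ —b→ s3
  s3 = b.(rec X. c.c.b.b.X) ⊢ —b→ s0
Reachable graph of Q (4 states):
  t0 = rec X. c.c.a.b.X ⊢ —c→ t1
  t1 = c.a.b.(rec X. c.c.a.b.X) ⊢ —c→ t2
  t2 = a.b.(rec X. c.c.a.b.X) ⊢ —a→ t3
  t3 = b.(rec X. c.c.a.b.X) ⊢ —b→ t0
Run σ = ⟨ccb⟩ on P: start {s0}
  [1] c ⇒ {s1}
  [2] c ⇒ {s2}
  [3] b ⇒ {s3}
  ✓ P
Run σ = ⟨ccb⟩ on Q: start {t0}
  [1] c ⇒ {t1}
  [2] c ⇒ {t2}
  [3] b ⇒ ∅  — Q cannot continue

ccb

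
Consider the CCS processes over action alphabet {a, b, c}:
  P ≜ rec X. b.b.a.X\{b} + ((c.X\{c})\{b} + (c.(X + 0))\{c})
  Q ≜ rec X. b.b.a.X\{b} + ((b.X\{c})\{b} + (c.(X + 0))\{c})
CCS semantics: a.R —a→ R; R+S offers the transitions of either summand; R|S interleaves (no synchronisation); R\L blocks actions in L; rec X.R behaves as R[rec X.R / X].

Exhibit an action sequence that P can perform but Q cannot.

c

P's transition system — 6 states:
  m0 = rec X. b.b.a.X\{b} + ((c.X\{c})\{b} + (c.(X + 0))\{c}) | ··b··> m1, ··c··> m2
  m1 = b.a.(rec X. b.b.a.X\{b} + ((c.X\{c})\{b} + (c.(X + 0))\{c}))\{b} | ··b··> m3
  m2 = (rec X. b.b.a.X\{b} + ((c.X\{c})\{b} + (c.(X + 0))\{c}))\{c}\{b} | stopped
  m3 = a.(rec X. b.b.a.X\{b} + ((c.X\{c})\{b} + (c.(X + 0))\{c}))\{b} | ··a··> m4
  m4 = (rec X. b.b.a.X\{b} + ((c.X\{c})\{b} + (c.(X + 0))\{c}))\{b} | ··c··> m5
  m5 = (rec X. b.b.a.X\{b} + ((c.X\{c})\{b} + (c.(X + 0))\{c}))\{c}\{b}\{b} | stopped
Q's transition system — 4 states:
  n0 = rec X. b.b.a.X\{b} + ((b.X\{c})\{b} + (c.(X + 0))\{c}) | ··b··> n1
  n1 = b.a.(rec X. b.b.a.X\{b} + ((b.X\{c})\{b} + (c.(X + 0))\{c}))\{b} | ··b··> n2
  n2 = a.(rec X. b.b.a.X\{b} + ((b.X\{c})\{b} + (c.(X + 0))\{c}))\{b} | ··a··> n3
  n3 = (rec X. b.b.a.X\{b} + ((b.X\{c})\{b} + (c.(X + 0))\{c}))\{b} | stopped
Trace ⟨c⟩ through P, begin at {m0}:
  after c @ step 1: {m2}
  — P admits the full trace.
Trace ⟨c⟩ through Q, begin at {n0}:
  after c @ step 1: no successor for Q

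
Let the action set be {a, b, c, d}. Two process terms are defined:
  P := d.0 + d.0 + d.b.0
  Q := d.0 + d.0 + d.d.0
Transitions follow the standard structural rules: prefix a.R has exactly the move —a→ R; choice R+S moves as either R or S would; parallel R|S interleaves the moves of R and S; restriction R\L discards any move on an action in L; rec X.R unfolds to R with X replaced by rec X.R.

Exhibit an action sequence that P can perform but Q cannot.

P's transition system — 3 states:
  s0 = d.0 + d.0 + d.b.0 has moves =d=> s1, =d=> s2
  s1 = 0 has moves deadlocked
  s2 = b.0 has moves =b=> s1
Q's transition system — 3 states:
  t0 = d.0 + d.0 + d.d.0 has moves =d=> t1, =d=> t2
  t1 = 0 has moves deadlocked
  t2 = d.0 has moves =d=> t1
Executing db from P (initial set {s0}):
  [1] d ⇒ {s1, s2}
  [2] b ⇒ {s1}
  P completes σ.
Executing db from Q (initial set {t0}):
  [1] d ⇒ {t1, t2}
  [2] b ⇒ ∅  — Q cannot continue

db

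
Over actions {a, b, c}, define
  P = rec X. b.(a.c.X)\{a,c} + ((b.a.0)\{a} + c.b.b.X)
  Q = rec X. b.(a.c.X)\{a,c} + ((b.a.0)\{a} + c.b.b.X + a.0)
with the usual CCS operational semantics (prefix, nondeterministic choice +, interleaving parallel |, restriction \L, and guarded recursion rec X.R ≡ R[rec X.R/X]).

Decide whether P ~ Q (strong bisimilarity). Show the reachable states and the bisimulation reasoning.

Reachable graph of P (5 states):
  m0 = rec X. b.(a.c.X)\{a,c} + ((b.a.0)\{a} + c.b.b.X) has moves -b-> m1, -b-> m2, -c-> m3
  m1 = (a.0)\{a} has moves deadlocked
  m2 = (a.c.(rec X. b.(a.c.X)\{a,c} + ((b.a.0)\{a} + c.b.b.X)))\{a,c} has moves deadlocked
  m3 = b.b.(rec X. b.(a.c.X)\{a,c} + ((b.a.0)\{a} + c.b.b.X)) has moves -b-> m4
  m4 = b.(rec X. b.(a.c.X)\{a,c} + ((b.a.0)\{a} + c.b.b.X)) has moves -b-> m0
Reachable graph of Q (6 states):
  n0 = rec X. b.(a.c.X)\{a,c} + ((b.a.0)\{a} + c.b.b.X + a.0) has moves -a-> n1, -b-> n2, -b-> n3, -c-> n4
  n1 = 0 has moves deadlocked
  n2 = (a.0)\{a} has moves deadlocked
  n3 = (a.c.(rec X. b.(a.c.X)\{a,c} + ((b.a.0)\{a} + c.b.b.X + a.0)))\{a,c} has moves deadlocked
  n4 = b.b.(rec X. b.(a.c.X)\{a,c} + ((b.a.0)\{a} + c.b.b.X + a.0)) has moves -b-> n5
  n5 = b.(rec X. b.(a.c.X)\{a,c} + ((b.a.0)\{a} + c.b.b.X + a.0)) has moves -b-> n0
Partition-refinement fixed point:
  B0 = {m0}
  B1 = {m3}
  B2 = {m4}
  B3 = {m1, m2, n1, n2, n3}
  B4 = {n0}
  B5 = {n4}
  B6 = {n5}
m0 ∈ B0, n0 ∈ B4 → different blocks

NO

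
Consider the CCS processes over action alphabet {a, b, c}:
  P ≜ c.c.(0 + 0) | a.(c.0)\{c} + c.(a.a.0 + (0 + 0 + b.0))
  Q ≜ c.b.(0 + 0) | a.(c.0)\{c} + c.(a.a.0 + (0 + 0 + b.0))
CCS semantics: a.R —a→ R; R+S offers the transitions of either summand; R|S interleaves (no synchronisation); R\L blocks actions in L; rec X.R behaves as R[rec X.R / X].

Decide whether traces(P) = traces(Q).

LTS(P): 9 reachable states
  p0 = c.c.(0 + 0) | a.(c.0)\{c} + c.(a.a.0 + (0 + 0 + b.0)) has moves -a-> p1, -c-> p2, -c-> p3
  p1 = c.c.(0 + 0) | (c.0)\{c} has moves -c-> p4
  p2 = a.a.0 + (0 + 0 + b.0) has moves -a-> p5, -b-> p6
  p3 = c.(0 + 0) | a.(c.0)\{c} has moves -a-> p4, -c-> p7
  p4 = c.(0 + 0) | (c.0)\{c} has moves -c-> p8
  p5 = a.0 has moves -a-> p6
  p6 = 0 has moves ∅
  p7 = (0 + 0) | a.(c.0)\{c} has moves -a-> p8
  p8 = (0 + 0) | (c.0)\{c} has moves ∅
LTS(Q): 9 reachable states
  q0 = c.b.(0 + 0) | a.(c.0)\{c} + c.(a.a.0 + (0 + 0 + b.0)) has moves -a-> q1, -c-> q2, -c-> q3
  q1 = c.b.(0 + 0) | (c.0)\{c} has moves -c-> q4
  q2 = a.a.0 + (0 + 0 + b.0) has moves -a-> q5, -b-> q6
  q3 = b.(0 + 0) | a.(c.0)\{c} has moves -a-> q4, -b-> q7
  q4 = b.(0 + 0) | (c.0)\{c} has moves -b-> q8
  q5 = a.0 has moves -a-> q6
  q6 = 0 has moves ∅
  q7 = (0 + 0) | a.(c.0)\{c} has moves -a-> q8
  q8 = (0 + 0) | (c.0)\{c} has moves ∅
Run σ = ⟨cc⟩ on P: start {p0}
  [1] c ⇒ {p2, p3}
  [2] c ⇒ {p7}
  — P admits the full trace.
Run σ = ⟨cc⟩ on Q: start {q0}
  [1] c ⇒ {q2, q3}
  [2] c ⇒ ∅  — Q cannot continue

traces(P) ≠ traces(Q) — witness ⟨cc⟩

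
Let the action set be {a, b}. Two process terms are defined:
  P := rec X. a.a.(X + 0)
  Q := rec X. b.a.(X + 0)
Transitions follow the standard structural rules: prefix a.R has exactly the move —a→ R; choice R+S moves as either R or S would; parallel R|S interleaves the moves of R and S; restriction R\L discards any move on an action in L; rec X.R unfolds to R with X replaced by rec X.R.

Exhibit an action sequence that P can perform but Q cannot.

a

Reachable graph of P (3 states):
  m0 = rec X. a.a.(X + 0) :: ··a··> m1
  m1 = a.((rec X. a.a.(X + 0)) + 0) :: ··a··> m2
  m2 = (rec X. a.a.(X + 0)) + 0 :: ··a··> m1
Reachable graph of Q (3 states):
  n0 = rec X. b.a.(X + 0) :: ··b··> n1
  n1 = a.((rec X. b.a.(X + 0)) + 0) :: ··a··> n2
  n2 = (rec X. b.a.(X + 0)) + 0 :: ··b··> n1
Trace ⟨a⟩ through P, begin at {m0}:
  after a @ step 1: {m1}
  — P admits the full trace.
Trace ⟨a⟩ through Q, begin at {n0}:
  after a @ step 1: no successor for Q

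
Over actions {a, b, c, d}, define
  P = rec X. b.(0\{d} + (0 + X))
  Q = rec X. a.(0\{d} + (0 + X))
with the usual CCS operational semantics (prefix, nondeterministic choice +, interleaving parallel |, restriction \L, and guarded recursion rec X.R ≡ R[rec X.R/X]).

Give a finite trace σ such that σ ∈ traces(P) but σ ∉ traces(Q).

LTS(P): 2 reachable states
  p0 = rec X. b.(0\{d} + (0 + X)) has moves =b=> p1
  p1 = 0\{d} + (0 + (rec X. b.(0\{d} + (0 + X)))) has moves =b=> p1
LTS(Q): 2 reachable states
  q0 = rec X. a.(0\{d} + (0 + X)) has moves =a=> q1
  q1 = 0\{d} + (0 + (rec X. a.(0\{d} + (0 + X)))) has moves =a=> q1
Trace ⟨b⟩ through P, begin at {p0}:
  step 1 (b): {p1}
  P completes σ.
Trace ⟨b⟩ through Q, begin at {q0}:
  step 1 (b): ∅  — Q cannot continue

b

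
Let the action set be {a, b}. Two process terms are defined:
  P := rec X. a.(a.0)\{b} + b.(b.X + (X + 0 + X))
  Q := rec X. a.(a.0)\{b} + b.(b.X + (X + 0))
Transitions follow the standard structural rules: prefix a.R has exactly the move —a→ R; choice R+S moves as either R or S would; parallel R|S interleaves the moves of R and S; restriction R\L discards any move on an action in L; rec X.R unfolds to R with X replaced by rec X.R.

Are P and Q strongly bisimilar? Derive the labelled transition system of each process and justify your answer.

LTS(P): 4 reachable states
  m0 = rec X. a.(a.0)\{b} + b.(b.X + (X + 0 + X)) → --a--▸ m1, --b--▸ m2
  m1 = (a.0)\{b} → --a--▸ m3
  m2 = b.(rec X. a.(a.0)\{b} + b.(b.X + (X + 0 + X))) + ((rec X. a.(a.0)\{b} + b.(b.X + (X + 0 + X))) + 0 + (rec X. a.(a.0)\{b} + b.(b.X + (X + 0 + X)))) → --a--▸ m1, --b--▸ m0, --b--▸ m2
  m3 = 0\{b} → ∅
LTS(Q): 4 reachable states
  n0 = rec X. a.(a.0)\{b} + b.(b.X + (X + 0)) → --a--▸ n1, --b--▸ n2
  n1 = (a.0)\{b} → --a--▸ n3
  n2 = b.(rec X. a.(a.0)\{b} + b.(b.X + (X + 0))) + ((rec X. a.(a.0)\{b} + b.(b.X + (X + 0))) + 0) → --a--▸ n1, --b--▸ n0, --b--▸ n2
  n3 = 0\{b} → ∅
Partition-refinement fixed point:
  B0 = {m0, m2, n0, n2}
  B1 = {m1, n1}
  B2 = {m3, n3}
m0 ∈ B0, n0 ∈ B0 → same block

P ~ Q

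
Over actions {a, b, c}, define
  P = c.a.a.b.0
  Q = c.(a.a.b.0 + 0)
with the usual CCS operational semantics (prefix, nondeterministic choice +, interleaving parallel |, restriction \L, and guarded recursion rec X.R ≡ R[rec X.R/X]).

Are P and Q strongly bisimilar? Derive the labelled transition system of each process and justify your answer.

P's transition system — 5 states:
  m0 = c.a.a.b.0 ⊢ -c-> m1
  m1 = a.a.b.0 ⊢ -a-> m2
  m2 = a.b.0 ⊢ -a-> m3
  m3 = b.0 ⊢ -b-> m4
  m4 = 0 ⊢ ·
Q's transition system — 5 states:
  n0 = c.(a.a.b.0 + 0) ⊢ -c-> n1
  n1 = a.a.b.0 + 0 ⊢ -a-> n2
  n2 = a.b.0 ⊢ -a-> n3
  n3 = b.0 ⊢ -b-> n4
  n4 = 0 ⊢ ·
Bisimilarity quotient blocks:
  B0 = {m0, n0}
  B1 = {m1, n1}
  B2 = {m2, n2}
  B3 = {m3, n3}
  B4 = {m4, n4}
m0 ∈ B0, n0 ∈ B0 → same block

YES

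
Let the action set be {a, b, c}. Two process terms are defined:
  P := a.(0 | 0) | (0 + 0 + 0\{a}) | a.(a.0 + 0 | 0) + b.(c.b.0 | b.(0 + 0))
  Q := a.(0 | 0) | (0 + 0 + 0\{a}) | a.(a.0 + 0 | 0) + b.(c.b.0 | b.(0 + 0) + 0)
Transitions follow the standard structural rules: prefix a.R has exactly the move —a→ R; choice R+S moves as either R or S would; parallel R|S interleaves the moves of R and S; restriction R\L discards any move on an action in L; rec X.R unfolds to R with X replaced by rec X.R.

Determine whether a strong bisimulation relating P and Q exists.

LTS(P): 12 reachable states
  m0 = a.(0 | 0) | (0 + 0 + 0\{a}) | a.(a.0 + 0 | 0) + b.(c.b.0 | b.(0 + 0)) :: -a-> m1, -a-> m2, -b-> m3
  m1 = 0 | 0 | (0 + 0 + 0\{a}) | a.(a.0 + 0 | 0) :: -a-> m4
  m2 = a.(0 | 0) | (0 + 0 + 0\{a}) | (a.0 + 0 | 0) :: -a-> m4, -a-> m5
  m3 = c.b.0 | b.(0 + 0) :: -b-> m6, -c-> m7
  m4 = 0 | 0 | (0 + 0 + 0\{a}) | (a.0 + 0 | 0) :: -a-> m8
  m5 = a.(0 | 0) | (0 + 0 + 0\{a}) | 0 :: -a-> m8
  m6 = c.b.0 | (0 + 0) :: -c-> m9
  m7 = b.0 | b.(0 + 0) :: -b-> m10, -b-> m9
  m8 = 0 | 0 | (0 + 0 + 0\{a}) | 0 :: deadlocked
  m9 = b.0 | (0 + 0) :: -b-> m11
  m10 = 0 | b.(0 + 0) :: -b-> m11
  m11 = 0 | (0 + 0) :: deadlocked
LTS(Q): 12 reachable states
  n0 = a.(0 | 0) | (0 + 0 + 0\{a}) | a.(a.0 + 0 | 0) + b.(c.b.0 | b.(0 + 0) + 0) :: -a-> n1, -a-> n2, -b-> n3
  n1 = 0 | 0 | (0 + 0 + 0\{a}) | a.(a.0 + 0 | 0) :: -a-> n4
  n2 = a.(0 | 0) | (0 + 0 + 0\{a}) | (a.0 + 0 | 0) :: -a-> n4, -a-> n5
  n3 = c.b.0 | b.(0 + 0) + 0 :: -b-> n6, -c-> n7
  n4 = 0 | 0 | (0 + 0 + 0\{a}) | (a.0 + 0 | 0) :: -a-> n8
  n5 = a.(0 | 0) | (0 + 0 + 0\{a}) | 0 :: -a-> n8
  n6 = c.b.0 | (0 + 0) :: -c-> n9
  n7 = b.0 | b.(0 + 0) :: -b-> n10, -b-> n9
  n8 = 0 | 0 | (0 + 0 + 0\{a}) | 0 :: deadlocked
  n9 = b.0 | (0 + 0) :: -b-> n11
  n10 = 0 | b.(0 + 0) :: -b-> n11
  n11 = 0 | (0 + 0) :: deadlocked
Coarsest stable partition (strong bisimilarity classes):
  B0 = {m0, n0}
  B1 = {m1, m2, n1, n2}
  B2 = {m4, m5, n4, n5}
  B3 = {m11, m8, n11, n8}
  B4 = {m3, n3}
  B5 = {m7, n7}
  B6 = {m10, m9, n10, n9}
  B7 = {m6, n6}
m0 ∈ B0, n0 ∈ B0 → same block

P ~ Q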